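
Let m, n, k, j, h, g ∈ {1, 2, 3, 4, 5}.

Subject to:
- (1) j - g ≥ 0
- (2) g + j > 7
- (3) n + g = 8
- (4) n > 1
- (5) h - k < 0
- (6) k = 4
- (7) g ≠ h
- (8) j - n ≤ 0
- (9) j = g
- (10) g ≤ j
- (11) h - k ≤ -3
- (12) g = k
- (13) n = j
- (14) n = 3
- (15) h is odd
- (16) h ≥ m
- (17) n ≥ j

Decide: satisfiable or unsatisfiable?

Unsatisfiable

Constraint 14 fixes n = 3 and constraint 6 fixes k = 4. Constraints 9, 12, and 13 give n = j = g = k, so n = k. But 3 ≠ 4 — contradiction.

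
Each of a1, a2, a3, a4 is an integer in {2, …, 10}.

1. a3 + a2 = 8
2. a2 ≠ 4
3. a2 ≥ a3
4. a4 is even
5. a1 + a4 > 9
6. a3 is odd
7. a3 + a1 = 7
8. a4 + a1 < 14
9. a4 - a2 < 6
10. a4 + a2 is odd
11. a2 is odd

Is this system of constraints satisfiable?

Satisfiable

The assignment a1 = 4, a2 = 5, a3 = 3, a4 = 8 works:
  constraint 1 holds since a3 + a2 = 8.
  constraint 5 holds since a1 + a4 = 12.
  constraint 7 holds since a3 + a1 = 7.
The rest check out directly.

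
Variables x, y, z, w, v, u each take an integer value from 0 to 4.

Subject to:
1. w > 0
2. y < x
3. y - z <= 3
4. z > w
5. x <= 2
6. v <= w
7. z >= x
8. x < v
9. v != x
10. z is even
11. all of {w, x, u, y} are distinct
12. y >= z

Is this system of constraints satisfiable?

Constraints 2, 4, 6, 8, and 12 give v ≤ w, w < z, z ≤ y, y < x, x < v. Chaining: v ≤ w < z ≤ y < x < v, which forces v < v — impossible.

Unsatisfiable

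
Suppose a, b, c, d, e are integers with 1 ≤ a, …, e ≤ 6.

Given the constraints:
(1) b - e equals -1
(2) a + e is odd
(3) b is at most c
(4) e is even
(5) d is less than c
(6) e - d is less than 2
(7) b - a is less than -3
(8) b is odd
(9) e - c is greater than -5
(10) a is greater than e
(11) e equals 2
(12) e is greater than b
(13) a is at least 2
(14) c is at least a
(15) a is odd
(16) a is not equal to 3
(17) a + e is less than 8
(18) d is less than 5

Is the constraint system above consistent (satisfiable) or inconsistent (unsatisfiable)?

Satisfiable

Take a = 5, b = 1, c = 6, d = 3, e = 2. Then constraint 1: b - e = -1; constraint 6: e - d = -1, and every other listed constraint is also met.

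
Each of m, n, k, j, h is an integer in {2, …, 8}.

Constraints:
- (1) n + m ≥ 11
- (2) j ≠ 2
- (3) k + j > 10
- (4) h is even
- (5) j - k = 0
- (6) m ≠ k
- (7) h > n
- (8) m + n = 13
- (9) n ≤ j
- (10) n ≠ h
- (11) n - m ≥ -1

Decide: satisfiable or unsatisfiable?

Satisfiable

The assignment m = 7, n = 6, k = 6, j = 6, h = 8 works:
  constraint 1 holds since n + m = 13.
  constraint 3 holds since k + j = 12.
The rest check out directly.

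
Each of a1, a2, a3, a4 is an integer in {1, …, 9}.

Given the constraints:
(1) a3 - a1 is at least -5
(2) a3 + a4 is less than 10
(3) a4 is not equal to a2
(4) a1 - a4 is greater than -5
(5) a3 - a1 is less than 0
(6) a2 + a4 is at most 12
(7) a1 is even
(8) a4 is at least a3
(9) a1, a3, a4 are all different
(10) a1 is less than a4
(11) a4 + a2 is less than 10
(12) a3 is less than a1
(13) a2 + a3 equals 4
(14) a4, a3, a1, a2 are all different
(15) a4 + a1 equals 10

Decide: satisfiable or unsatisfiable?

Satisfiable

Setting (a1, a2, a3, a4) = (4, 3, 1, 6) satisfies everything: constraint 1: a3 - a1 = -3; constraint 2: a3 + a4 = 7; constraint 4: a1 - a4 = -2, and the others follow.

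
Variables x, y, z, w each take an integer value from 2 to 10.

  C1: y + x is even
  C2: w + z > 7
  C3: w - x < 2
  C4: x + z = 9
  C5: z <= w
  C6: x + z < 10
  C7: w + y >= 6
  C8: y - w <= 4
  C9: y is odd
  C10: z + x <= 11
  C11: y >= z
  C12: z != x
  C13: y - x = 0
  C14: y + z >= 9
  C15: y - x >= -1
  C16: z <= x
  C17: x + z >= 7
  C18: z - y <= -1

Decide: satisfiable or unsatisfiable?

Setting (x, y, z, w) = (5, 5, 4, 4) satisfies everything: constraint 2: w + z = 8; constraint 3: w - x = -1; constraint 4: x + z = 9, and the others follow.

Satisfiable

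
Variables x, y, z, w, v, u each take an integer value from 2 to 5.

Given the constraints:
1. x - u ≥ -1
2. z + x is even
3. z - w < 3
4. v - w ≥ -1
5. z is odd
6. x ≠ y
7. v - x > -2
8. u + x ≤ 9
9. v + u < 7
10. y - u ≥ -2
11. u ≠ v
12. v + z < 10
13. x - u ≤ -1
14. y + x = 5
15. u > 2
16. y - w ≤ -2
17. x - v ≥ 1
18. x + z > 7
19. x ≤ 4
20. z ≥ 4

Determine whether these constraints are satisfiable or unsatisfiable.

Unsatisfiable

Constraints 4, 10, 13, 16, and 17 give x − v ≥ 1, v − w ≥ -1, w − y ≥ 2, y − u ≥ -2, u − x ≥ 1.
Adding all 5 inequalities: the left sides telescope to 0, and the right sides sum to 1 + (-1) + 2 + (-2) + 1 = 1. So 0 ≥ 1, which is false.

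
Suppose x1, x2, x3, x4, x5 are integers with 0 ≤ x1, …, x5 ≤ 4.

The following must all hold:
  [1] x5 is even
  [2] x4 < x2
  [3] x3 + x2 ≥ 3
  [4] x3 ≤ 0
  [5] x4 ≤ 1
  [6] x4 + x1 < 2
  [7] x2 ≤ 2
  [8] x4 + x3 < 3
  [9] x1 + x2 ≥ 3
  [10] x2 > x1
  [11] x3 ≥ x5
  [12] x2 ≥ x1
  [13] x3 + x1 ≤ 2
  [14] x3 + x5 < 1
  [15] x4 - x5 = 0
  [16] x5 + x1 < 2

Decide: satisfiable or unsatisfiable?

Unsatisfiable

From constraint 4: x3 ≤ 0. From constraint 7: x2 ≤ 2. Hence x3 + x2 ≤ 2. But constraint 3 requires x3 + x2 ≥ 3, and 3 > 2. Contradiction.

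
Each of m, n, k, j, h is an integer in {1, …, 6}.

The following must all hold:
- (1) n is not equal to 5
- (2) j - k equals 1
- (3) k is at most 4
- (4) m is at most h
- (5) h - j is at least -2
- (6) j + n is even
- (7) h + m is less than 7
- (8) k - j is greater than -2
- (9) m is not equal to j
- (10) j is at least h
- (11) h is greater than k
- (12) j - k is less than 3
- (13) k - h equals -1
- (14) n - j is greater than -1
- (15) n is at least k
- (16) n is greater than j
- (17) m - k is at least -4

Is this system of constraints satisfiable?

Satisfiable

One satisfying assignment is m = 1, n = 6, k = 3, j = 4, h = 4.
For the less obvious constraints — constraint 2: j - k = 1; constraint 5: h - j = 0 — and the others hold by inspection.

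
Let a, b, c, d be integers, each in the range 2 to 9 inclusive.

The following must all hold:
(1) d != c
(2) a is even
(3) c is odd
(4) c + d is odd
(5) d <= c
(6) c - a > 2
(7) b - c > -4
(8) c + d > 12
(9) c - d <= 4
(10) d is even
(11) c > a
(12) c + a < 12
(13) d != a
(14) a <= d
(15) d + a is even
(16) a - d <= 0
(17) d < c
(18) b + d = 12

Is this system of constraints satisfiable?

Satisfiable

One satisfying assignment is a = 4, b = 6, c = 7, d = 6.
For the less obvious constraints — constraint 6: c - a = 3; constraint 7: b - c = -1 — and the others hold by inspection.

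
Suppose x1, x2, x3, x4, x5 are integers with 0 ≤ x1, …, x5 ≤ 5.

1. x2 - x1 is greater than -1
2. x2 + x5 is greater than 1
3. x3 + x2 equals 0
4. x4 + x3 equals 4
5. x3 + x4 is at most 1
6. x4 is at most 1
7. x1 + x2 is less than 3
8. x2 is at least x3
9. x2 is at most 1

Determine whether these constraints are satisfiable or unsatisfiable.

Unsatisfiable

From constraint 6: x4 ≤ 1. From constraints 8 and 9: x3 ≤ x2 ≤ 1. Hence x4 + x3 ≤ 2. But constraint 4 requires x4 + x3 = 4, and 4 > 2. Contradiction.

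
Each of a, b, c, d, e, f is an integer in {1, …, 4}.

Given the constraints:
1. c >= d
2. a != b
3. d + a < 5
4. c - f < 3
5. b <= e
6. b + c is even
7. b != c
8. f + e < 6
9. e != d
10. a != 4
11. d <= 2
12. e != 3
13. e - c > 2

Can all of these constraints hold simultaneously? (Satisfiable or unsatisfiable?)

Satisfiable

One satisfying assignment is a = 2, b = 3, c = 1, d = 1, e = 4, f = 1.
For the less obvious constraints — constraint 3: d + a = 3; constraint 4: c - f = 0; constraint 8: f + e = 5 — and the others hold by inspection.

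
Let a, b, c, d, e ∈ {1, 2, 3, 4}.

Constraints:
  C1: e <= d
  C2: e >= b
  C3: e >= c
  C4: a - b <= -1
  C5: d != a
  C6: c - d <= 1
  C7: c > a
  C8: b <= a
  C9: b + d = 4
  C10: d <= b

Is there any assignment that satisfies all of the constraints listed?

Constraints 1, 3, 7, 8, and 10 give c ≤ e, e ≤ d, d ≤ b, b ≤ a, a < c. Chaining: c ≤ e ≤ d ≤ b ≤ a < c, which forces c < c — impossible.

Unsatisfiable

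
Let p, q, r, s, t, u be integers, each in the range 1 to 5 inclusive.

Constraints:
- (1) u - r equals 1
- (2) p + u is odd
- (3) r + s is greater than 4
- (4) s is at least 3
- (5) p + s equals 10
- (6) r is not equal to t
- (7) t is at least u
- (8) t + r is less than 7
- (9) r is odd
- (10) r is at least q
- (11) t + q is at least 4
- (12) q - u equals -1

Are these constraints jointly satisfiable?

Setting (p, q, r, s, t, u) = (5, 1, 1, 5, 3, 2) satisfies everything: constraint 1: u - r = 1; constraint 3: r + s = 6, and the others follow.

Satisfiable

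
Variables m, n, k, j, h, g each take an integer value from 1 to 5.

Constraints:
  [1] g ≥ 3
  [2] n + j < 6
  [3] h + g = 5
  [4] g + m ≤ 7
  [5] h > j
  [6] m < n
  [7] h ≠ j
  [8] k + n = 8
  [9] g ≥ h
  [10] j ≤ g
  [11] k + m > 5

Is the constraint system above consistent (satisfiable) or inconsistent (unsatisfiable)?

Satisfiable

Try m = 2, n = 3, k = 5, j = 1, h = 2, g = 3.
Check constraint 2: n + j = 4; constraint 3: h + g = 5. The remaining constraints are straightforward to verify.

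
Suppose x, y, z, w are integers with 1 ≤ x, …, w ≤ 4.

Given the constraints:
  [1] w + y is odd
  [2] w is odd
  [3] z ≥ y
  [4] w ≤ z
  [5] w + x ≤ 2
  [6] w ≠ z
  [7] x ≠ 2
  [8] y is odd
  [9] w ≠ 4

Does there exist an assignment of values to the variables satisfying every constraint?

Constraint 2 makes w odd and constraint 8 makes y odd, so w + y must be even. Constraint 1 says w + y is odd — contradiction.

Unsatisfiable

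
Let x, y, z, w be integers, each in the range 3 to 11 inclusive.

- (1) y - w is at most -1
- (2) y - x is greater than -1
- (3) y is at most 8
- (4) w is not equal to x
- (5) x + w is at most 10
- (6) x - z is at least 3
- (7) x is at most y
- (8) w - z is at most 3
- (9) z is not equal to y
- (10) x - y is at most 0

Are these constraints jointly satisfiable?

Constraints 1, 6, 8, and 10 give w − y ≥ 1, y − x ≥ 0, x − z ≥ 3, z − w ≥ -3.
Adding all 4 inequalities: the left sides telescope to 0, and the right sides sum to 1 + 0 + 3 + (-3) = 1. So 0 ≥ 1, which is false.

Unsatisfiable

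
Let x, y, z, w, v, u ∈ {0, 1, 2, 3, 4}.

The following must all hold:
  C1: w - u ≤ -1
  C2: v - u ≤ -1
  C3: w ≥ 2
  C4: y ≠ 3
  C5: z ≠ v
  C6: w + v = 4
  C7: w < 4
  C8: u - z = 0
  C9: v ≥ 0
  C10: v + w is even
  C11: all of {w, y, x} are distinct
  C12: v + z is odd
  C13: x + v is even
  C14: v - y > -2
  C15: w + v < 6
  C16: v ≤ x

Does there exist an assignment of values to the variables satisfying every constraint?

Take x = 1, y = 2, z = 4, w = 3, v = 1, u = 4. Then constraint 1: w - u = -1; constraint 2: v - u = -3; constraint 6: w + v = 4, and every other listed constraint is also met.

Satisfiable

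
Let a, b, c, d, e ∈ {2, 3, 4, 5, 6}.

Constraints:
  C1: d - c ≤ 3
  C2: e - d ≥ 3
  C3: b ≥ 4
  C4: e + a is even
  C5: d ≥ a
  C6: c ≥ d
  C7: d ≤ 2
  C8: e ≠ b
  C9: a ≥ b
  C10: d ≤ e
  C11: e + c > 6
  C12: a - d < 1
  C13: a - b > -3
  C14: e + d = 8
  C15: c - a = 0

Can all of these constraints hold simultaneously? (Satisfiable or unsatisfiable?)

From constraints 3 and 9: a ≥ b and b ≥ 4, so a ≥ 4. From constraints 5 and 7: a ≤ d and d ≤ 2, so a ≤ 2. But 2 < 4, so no value of a works.

Unsatisfiable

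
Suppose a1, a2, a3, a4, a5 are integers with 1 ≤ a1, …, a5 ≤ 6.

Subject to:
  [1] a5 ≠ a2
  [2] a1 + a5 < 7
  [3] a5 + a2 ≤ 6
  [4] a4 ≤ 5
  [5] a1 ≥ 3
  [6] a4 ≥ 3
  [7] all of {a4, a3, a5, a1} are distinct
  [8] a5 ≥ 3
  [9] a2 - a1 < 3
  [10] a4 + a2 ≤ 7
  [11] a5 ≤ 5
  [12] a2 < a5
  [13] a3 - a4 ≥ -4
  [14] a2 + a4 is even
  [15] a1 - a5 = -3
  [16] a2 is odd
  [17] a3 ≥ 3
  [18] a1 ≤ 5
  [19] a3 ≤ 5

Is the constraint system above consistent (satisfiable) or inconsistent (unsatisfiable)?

Constraints 4, 5, 6, 8, 11, 17, 18, and 19 confine each of a4, a3, a5, a1 to the 3 values {3, …, 5}.
Constraint 7 requires all 4 of them to be distinct, but only 3 values are available — impossible by the pigeonhole principle.

Unsatisfiable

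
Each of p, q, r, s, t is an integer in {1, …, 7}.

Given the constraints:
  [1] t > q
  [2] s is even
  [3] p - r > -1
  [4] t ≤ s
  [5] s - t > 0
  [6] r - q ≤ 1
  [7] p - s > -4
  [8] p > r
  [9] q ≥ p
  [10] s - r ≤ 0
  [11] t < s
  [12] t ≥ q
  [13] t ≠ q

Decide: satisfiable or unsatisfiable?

Constraints 1, 8, 9, 10, and 11 give q < t, t < s, s ≤ r, r < p, p ≤ q. Chaining: q < t < s ≤ r < p ≤ q, which forces q < q — impossible.

Unsatisfiable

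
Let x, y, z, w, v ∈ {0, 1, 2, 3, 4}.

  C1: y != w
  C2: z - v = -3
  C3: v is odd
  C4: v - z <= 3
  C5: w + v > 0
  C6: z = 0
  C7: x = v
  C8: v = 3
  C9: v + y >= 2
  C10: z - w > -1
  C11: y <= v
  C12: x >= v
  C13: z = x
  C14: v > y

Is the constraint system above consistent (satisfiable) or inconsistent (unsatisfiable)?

Unsatisfiable

Constraint 6 fixes z = 0 and constraint 8 fixes v = 3. Constraints 7 and 13 give z = x = v, so z = v. But 0 ≠ 3 — contradiction.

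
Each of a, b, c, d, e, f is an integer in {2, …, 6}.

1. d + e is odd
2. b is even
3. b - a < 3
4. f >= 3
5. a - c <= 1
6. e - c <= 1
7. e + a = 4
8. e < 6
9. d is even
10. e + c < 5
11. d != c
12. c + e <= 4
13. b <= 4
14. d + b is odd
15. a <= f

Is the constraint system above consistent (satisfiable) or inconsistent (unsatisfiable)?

Constraint 9 makes d even and constraint 2 makes b even, so d + b must be even. Constraint 14 says d + b is odd — contradiction.

Unsatisfiable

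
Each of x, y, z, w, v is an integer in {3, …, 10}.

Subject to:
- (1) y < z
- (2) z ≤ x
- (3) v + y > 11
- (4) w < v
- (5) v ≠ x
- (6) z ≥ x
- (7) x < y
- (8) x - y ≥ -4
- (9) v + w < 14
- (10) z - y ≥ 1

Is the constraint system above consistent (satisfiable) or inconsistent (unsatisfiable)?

Constraints 1, 2, and 7 give y < z, z ≤ x, x < y. Chaining: y < z ≤ x < y, which forces y < y — impossible.

Unsatisfiable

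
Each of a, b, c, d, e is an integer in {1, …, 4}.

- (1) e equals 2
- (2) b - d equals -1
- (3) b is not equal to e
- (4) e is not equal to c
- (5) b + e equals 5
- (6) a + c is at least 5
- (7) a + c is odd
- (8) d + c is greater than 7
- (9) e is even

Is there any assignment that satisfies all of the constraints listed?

Satisfiable

Try a = 3, b = 3, c = 4, d = 4, e = 2.
Check constraint 2: b - d = -1; constraint 5: b + e = 5. The remaining constraints are straightforward to verify.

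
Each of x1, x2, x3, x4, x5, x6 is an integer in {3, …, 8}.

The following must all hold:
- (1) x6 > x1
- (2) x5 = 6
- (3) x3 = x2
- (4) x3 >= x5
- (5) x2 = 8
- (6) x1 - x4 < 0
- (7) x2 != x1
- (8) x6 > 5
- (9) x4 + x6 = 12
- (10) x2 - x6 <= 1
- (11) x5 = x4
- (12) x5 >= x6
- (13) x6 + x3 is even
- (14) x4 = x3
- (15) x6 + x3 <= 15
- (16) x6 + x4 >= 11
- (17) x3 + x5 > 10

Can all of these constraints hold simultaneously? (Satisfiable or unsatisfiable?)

Constraint 2 fixes x5 = 6 and constraint 5 fixes x2 = 8. Constraints 3, 11, and 14 give x5 = x4 = x3 = x2, so x5 = x2. But 6 ≠ 8 — contradiction.

Unsatisfiable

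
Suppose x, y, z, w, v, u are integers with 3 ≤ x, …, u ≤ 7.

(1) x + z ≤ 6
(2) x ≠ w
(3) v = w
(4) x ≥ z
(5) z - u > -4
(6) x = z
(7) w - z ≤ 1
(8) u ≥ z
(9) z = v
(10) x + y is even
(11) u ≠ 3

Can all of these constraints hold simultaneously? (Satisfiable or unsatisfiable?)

From constraints 3, 6, and 9, x = z = v = w, so x = w. But constraint 2 says x ≠ w. Contradiction.

Unsatisfiable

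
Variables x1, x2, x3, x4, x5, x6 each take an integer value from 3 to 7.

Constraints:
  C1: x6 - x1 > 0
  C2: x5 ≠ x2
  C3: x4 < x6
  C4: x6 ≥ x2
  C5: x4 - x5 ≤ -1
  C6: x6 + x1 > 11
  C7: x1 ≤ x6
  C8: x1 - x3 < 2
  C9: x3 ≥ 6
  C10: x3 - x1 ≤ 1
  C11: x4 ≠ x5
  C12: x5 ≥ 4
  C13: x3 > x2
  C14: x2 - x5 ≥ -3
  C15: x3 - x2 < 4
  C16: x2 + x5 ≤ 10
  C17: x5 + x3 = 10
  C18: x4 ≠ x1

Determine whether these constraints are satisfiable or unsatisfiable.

Satisfiable

Take x1 = 6, x2 = 3, x3 = 6, x4 = 3, x5 = 4, x6 = 7. Then constraint 1: x6 - x1 = 1; constraint 5: x4 - x5 = -1; constraint 6: x6 + x1 = 13, and every other listed constraint is also met.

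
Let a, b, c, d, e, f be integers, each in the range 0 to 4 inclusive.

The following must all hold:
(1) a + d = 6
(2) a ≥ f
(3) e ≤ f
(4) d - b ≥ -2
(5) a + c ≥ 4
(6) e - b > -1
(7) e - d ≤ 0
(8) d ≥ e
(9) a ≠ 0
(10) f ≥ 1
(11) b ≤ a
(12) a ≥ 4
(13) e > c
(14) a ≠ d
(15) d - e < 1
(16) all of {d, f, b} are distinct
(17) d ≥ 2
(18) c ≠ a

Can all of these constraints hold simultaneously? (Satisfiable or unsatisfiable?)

Satisfiable

Try a = 4, b = 1, c = 1, d = 2, e = 2, f = 4.
Check constraint 1: a + d = 6; constraint 4: d - b = 1. The remaining constraints are straightforward to verify.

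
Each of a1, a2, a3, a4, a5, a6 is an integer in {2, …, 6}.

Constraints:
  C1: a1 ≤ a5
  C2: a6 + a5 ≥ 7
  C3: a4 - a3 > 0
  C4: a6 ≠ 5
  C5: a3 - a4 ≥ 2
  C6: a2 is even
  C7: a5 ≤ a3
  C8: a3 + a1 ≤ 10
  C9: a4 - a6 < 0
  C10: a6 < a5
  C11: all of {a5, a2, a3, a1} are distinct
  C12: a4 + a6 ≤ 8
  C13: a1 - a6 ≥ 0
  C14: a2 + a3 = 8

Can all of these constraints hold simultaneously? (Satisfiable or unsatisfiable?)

Unsatisfiable

Constraints 1, 3, 7, 9, and 13 give a5 ≤ a3, a3 < a4, a4 < a6, a6 ≤ a1, a1 ≤ a5. Chaining: a5 ≤ a3 < a4 < a6 ≤ a1 ≤ a5, which forces a5 < a5 — impossible.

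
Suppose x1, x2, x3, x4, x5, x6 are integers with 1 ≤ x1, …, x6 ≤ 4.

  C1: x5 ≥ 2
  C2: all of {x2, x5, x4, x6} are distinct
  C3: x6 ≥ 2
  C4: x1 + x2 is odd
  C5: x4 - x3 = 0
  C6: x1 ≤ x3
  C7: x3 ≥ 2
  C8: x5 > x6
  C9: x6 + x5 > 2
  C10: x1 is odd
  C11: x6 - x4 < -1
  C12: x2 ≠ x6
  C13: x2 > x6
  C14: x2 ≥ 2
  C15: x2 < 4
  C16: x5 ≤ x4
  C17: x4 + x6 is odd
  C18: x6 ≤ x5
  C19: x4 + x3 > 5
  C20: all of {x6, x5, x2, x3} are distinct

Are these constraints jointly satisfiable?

Constraints 1, 3, 7, and 14 confine each of x6, x5, x2, x3 to the 3 values {2, …, 4} (the domain already gives each ≤ 4).
Constraint 20 requires all 4 of them to be distinct, but only 3 values are available — impossible by the pigeonhole principle.

Unsatisfiable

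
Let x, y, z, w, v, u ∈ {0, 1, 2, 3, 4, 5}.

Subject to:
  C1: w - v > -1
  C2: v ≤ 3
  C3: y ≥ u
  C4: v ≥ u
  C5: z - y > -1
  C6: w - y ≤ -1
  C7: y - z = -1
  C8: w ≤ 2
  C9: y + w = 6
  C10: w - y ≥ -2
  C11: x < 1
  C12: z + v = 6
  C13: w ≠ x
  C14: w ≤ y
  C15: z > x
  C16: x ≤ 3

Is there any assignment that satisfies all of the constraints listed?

Satisfiable

The assignment x = 0, y = 4, z = 5, w = 2, v = 1, u = 1 works:
  constraint 1 holds since w - v = 1.
  constraint 5 holds since z - y = 1.
  constraint 6 holds since w - y = -2.
The rest check out directly.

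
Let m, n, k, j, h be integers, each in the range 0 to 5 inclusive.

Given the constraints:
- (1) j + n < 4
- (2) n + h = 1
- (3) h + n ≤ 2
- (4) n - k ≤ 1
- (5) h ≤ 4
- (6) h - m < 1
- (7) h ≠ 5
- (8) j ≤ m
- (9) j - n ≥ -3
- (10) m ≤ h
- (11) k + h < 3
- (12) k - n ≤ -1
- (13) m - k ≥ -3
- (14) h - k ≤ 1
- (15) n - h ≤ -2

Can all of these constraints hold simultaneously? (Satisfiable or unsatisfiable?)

Unsatisfiable

Constraints 12, 14, and 15 give n − k ≥ 1, k − h ≥ -1, h − n ≥ 2.
Adding all 3 inequalities: the left sides telescope to 0, and the right sides sum to 1 + (-1) + 2 = 2. So 0 ≥ 2, which is false.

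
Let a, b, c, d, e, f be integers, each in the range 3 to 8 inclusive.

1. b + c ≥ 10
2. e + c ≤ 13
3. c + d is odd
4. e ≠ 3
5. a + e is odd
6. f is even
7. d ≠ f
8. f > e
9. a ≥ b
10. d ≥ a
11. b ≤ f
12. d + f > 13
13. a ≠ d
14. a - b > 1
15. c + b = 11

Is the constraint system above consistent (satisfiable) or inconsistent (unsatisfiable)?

Try a = 5, b = 3, c = 8, d = 7, e = 4, f = 8.
Check constraint 1: b + c = 11; constraint 2: e + c = 12; constraint 12: d + f = 15. The remaining constraints are straightforward to verify.

Satisfiable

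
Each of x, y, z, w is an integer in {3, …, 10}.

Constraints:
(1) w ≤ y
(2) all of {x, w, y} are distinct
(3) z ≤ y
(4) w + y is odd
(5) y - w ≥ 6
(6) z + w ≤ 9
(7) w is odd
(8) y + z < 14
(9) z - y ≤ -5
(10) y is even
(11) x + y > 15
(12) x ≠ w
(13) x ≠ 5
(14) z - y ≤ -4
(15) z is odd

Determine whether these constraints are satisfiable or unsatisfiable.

Satisfiable

One satisfying assignment is x = 8, y = 10, z = 3, w = 3.
For the less obvious constraints — constraint 5: y - w = 7; constraint 6: z + w = 6 — and the others hold by inspection.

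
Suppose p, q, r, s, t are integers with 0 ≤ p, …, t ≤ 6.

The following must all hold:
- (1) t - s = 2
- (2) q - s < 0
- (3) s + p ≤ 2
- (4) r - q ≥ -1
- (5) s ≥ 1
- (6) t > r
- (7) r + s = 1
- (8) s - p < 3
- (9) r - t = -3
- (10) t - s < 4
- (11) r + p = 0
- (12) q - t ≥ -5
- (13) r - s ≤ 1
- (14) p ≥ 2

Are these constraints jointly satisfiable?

From constraint 5: s ≥ 1. From constraint 14: p ≥ 2. Hence s + p ≥ 3. But constraint 3 requires s + p ≤ 2, and 2 < 3. Contradiction.

Unsatisfiable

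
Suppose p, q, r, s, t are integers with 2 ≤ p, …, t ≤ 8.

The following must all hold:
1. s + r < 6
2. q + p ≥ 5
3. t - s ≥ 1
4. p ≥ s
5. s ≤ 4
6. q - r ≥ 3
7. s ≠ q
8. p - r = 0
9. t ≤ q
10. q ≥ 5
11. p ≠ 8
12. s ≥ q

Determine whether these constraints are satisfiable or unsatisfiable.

From constraint 10: q ≥ 5. From constraints 5 and 12: q ≤ s and s ≤ 4, so q ≤ 4. But 4 < 5, so no value of q works.

Unsatisfiable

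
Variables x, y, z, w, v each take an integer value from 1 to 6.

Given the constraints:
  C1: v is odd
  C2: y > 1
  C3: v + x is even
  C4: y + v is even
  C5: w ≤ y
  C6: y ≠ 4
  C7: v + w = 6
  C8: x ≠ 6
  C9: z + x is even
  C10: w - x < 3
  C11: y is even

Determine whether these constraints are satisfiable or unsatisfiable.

Constraint 11 makes y even and constraint 1 makes v odd, so y + v must be odd. Constraint 4 says y + v is even — contradiction.

Unsatisfiable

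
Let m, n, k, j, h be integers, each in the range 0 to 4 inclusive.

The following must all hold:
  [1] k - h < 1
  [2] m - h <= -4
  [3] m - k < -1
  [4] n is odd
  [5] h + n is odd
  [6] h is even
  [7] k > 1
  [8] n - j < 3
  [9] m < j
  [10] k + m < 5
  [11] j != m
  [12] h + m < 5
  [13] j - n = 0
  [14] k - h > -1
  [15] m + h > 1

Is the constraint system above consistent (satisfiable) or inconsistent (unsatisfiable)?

Setting (m, n, k, j, h) = (0, 1, 4, 1, 4) satisfies everything: constraint 1: k - h = 0; constraint 2: m - h = -4, and the others follow.

Satisfiable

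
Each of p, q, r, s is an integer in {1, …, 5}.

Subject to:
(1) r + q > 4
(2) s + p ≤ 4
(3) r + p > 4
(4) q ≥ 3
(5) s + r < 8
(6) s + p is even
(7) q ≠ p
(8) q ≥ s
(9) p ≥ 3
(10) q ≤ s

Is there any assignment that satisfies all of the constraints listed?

Unsatisfiable

From constraints 4 and 10: s ≥ q ≥ 3. From constraint 9: p ≥ 3. Hence s + p ≥ 6. But constraint 2 requires s + p ≤ 4, and 4 < 6. Contradiction.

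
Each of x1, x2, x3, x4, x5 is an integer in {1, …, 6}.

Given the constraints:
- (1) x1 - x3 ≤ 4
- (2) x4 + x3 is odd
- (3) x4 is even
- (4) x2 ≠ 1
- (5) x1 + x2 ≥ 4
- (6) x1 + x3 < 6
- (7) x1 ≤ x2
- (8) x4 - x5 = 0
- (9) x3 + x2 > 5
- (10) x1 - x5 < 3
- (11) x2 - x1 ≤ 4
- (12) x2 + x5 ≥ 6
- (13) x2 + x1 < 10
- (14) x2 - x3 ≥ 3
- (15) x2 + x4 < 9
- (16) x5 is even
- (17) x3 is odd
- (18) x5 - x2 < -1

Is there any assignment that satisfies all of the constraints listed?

Take x1 = 2, x2 = 5, x3 = 1, x4 = 2, x5 = 2. Then constraint 1: x1 - x3 = 1; constraint 5: x1 + x2 = 7; constraint 6: x1 + x3 = 3, and every other listed constraint is also met.

Satisfiable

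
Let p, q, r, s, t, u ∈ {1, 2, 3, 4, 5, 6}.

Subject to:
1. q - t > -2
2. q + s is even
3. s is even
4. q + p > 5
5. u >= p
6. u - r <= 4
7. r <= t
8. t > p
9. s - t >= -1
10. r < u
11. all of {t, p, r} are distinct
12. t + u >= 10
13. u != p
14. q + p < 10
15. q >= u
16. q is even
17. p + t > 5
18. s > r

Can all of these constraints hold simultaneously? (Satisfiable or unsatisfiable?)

Setting (p, q, r, s, t, u) = (2, 6, 3, 6, 6, 5) satisfies everything: constraint 1: q - t = 0; constraint 4: q + p = 8; constraint 6: u - r = 2, and the others follow.

Satisfiable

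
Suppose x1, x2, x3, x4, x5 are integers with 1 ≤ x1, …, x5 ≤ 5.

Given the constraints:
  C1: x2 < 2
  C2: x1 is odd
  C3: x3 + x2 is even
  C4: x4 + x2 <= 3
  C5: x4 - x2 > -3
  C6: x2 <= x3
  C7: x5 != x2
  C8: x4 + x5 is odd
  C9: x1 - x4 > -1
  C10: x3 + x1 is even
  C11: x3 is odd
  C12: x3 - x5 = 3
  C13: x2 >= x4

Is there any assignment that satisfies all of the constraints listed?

Satisfiable

The assignment x1 = 1, x2 = 1, x3 = 5, x4 = 1, x5 = 2 works:
  constraint 4 holds since x4 + x2 = 2.
  constraint 5 holds since x4 - x2 = 0.
  constraint 9 holds since x1 - x4 = 0.
The rest check out directly.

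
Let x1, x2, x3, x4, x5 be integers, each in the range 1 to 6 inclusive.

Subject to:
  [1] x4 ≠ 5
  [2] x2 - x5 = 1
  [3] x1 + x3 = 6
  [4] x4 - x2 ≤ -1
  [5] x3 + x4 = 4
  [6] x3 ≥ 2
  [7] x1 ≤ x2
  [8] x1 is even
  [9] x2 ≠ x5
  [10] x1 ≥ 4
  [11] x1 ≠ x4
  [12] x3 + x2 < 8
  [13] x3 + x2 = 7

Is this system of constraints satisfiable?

Take x1 = 4, x2 = 5, x3 = 2, x4 = 2, x5 = 4. Then constraint 2: x2 - x5 = 1; constraint 3: x1 + x3 = 6; constraint 4: x4 - x2 = -3, and every other listed constraint is also met.

Satisfiable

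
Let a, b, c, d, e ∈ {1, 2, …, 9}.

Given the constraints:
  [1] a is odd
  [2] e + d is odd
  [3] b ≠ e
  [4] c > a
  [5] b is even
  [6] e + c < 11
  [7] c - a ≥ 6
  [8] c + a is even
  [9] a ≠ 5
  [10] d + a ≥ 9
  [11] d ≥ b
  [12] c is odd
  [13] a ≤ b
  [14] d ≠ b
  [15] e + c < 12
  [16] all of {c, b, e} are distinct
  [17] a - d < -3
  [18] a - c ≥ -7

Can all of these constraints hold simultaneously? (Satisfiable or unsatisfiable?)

Satisfiable

One satisfying assignment is a = 3, b = 6, c = 9, d = 8, e = 1.
For the less obvious constraints — constraint 6: e + c = 10; constraint 7: c - a = 6; constraint 10: d + a = 11 — and the others hold by inspection.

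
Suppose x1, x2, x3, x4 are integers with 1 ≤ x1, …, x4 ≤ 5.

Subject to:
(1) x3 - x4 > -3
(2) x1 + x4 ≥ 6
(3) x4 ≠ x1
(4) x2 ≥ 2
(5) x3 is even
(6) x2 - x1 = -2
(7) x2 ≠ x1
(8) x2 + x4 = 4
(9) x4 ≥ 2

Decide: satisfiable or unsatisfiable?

One satisfying assignment is x1 = 4, x2 = 2, x3 = 2, x4 = 2.
For the less obvious constraints — constraint 1: x3 - x4 = 0; constraint 2: x1 + x4 = 6 — and the others hold by inspection.

Satisfiable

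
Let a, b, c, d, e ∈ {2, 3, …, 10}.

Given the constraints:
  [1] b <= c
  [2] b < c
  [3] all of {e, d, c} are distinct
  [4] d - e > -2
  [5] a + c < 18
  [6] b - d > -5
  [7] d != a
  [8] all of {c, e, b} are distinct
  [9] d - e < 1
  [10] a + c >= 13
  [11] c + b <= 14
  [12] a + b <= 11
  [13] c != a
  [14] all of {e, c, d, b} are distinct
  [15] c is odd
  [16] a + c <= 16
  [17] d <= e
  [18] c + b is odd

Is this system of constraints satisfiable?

Satisfiable

Setting (a, b, c, d, e) = (7, 4, 9, 6, 7) satisfies everything: constraint 4: d - e = -1; constraint 5: a + c = 16, and the others follow.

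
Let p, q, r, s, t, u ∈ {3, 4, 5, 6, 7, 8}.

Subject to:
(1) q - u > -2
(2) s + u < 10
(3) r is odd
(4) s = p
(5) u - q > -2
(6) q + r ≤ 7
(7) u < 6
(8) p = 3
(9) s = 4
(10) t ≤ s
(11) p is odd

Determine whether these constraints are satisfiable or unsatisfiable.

Constraint 9 fixes s = 4 and constraint 8 fixes p = 3, but constraint 4 requires s = p. Since 4 ≠ 3, contradiction.

Unsatisfiable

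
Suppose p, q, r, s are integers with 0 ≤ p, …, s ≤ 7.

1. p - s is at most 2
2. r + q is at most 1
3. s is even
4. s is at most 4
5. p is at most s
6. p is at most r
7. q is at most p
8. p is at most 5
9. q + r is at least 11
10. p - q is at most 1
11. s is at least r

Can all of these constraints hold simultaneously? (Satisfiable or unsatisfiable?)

From constraints 7 and 8: q ≤ p ≤ 5. From constraints 4 and 11: r ≤ s ≤ 4. Hence q + r ≤ 9. But constraint 9 requires q + r ≥ 11, and 11 > 9. Contradiction.

Unsatisfiable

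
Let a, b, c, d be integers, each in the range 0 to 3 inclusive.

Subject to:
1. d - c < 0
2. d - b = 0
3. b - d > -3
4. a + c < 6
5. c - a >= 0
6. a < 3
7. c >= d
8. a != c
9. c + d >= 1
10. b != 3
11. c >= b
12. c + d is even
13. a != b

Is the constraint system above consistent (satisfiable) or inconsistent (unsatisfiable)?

Try a = 0, b = 1, c = 3, d = 1.
Check constraint 1: d - c = -2; constraint 2: d - b = 0; constraint 3: b - d = 0. The remaining constraints are straightforward to verify.

Satisfiable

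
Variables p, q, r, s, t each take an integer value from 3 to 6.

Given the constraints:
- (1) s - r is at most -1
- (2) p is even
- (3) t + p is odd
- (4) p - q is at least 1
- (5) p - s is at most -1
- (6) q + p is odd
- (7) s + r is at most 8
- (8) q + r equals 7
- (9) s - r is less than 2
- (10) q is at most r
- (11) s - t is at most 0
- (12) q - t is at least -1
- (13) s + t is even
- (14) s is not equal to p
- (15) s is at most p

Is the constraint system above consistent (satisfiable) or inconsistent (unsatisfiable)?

Constraints 4, 5, 11, and 12 give s − p ≥ 1, p − q ≥ 1, q − t ≥ -1, t − s ≥ 0.
Adding all 4 inequalities: the left sides telescope to 0, and the right sides sum to 1 + 1 + (-1) + 0 = 1. So 0 ≥ 1, which is false.

Unsatisfiable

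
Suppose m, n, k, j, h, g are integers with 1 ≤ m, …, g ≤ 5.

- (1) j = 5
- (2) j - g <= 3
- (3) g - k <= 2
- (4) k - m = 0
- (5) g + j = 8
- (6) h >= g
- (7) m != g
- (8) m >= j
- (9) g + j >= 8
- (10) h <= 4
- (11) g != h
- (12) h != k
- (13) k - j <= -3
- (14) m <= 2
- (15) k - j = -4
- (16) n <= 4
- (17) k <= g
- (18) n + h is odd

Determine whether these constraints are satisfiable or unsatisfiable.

From constraints 6 and 10: g ≤ h ≤ 4. From constraints 8 and 14: j ≤ m ≤ 2. Hence g + j ≤ 6. But constraint 5 requires g + j = 8, and 8 > 6. Contradiction.

Unsatisfiable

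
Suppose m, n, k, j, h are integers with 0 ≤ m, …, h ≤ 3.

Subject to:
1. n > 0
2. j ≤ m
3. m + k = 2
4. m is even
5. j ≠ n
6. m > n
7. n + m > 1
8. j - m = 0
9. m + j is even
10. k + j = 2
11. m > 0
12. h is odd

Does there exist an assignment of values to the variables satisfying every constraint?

Satisfiable

One satisfying assignment is m = 2, n = 1, k = 0, j = 2, h = 1.
For the less obvious constraints — constraint 3: m + k = 2; constraint 7: n + m = 3; constraint 8: j - m = 0 — and the others hold by inspection.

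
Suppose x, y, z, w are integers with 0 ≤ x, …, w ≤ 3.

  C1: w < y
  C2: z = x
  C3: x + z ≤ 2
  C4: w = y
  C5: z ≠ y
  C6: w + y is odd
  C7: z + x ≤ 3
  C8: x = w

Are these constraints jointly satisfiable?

From constraints 2, 4, and 8, z = x = w = y, so z = y. But constraint 5 says z ≠ y. Contradiction.

Unsatisfiable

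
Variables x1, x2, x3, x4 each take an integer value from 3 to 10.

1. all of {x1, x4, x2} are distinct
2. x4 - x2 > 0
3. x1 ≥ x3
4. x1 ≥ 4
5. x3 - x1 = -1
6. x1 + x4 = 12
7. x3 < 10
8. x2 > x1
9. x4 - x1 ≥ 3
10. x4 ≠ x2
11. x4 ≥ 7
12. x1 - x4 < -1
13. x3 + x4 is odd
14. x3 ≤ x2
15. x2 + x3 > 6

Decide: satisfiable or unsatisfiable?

Setting (x1, x2, x3, x4) = (4, 5, 3, 8) satisfies everything: constraint 2: x4 - x2 = 3; constraint 5: x3 - x1 = -1, and the others follow.

Satisfiable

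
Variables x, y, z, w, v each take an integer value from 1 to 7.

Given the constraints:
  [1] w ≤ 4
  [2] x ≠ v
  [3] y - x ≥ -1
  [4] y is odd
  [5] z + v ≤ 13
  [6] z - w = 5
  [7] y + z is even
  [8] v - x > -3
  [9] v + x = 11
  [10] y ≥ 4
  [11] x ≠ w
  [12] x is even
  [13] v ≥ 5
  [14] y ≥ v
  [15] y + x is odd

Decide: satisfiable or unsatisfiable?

Satisfiable

One satisfying assignment is x = 6, y = 7, z = 7, w = 2, v = 5.
For the less obvious constraints — constraint 3: y - x = 1; constraint 5: z + v = 12 — and the others hold by inspection.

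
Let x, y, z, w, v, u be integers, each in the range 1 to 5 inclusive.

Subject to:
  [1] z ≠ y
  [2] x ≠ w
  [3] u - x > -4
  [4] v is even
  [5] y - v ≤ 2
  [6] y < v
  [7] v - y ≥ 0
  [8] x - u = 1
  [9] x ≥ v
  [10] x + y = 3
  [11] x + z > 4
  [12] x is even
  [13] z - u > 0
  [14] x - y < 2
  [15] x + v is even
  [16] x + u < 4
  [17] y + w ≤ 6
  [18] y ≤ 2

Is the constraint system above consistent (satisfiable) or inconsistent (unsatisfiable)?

Take x = 2, y = 1, z = 4, w = 4, v = 2, u = 1. Then constraint 3: u - x = -1; constraint 5: y - v = -1; constraint 7: v - y = 1, and every other listed constraint is also met.

Satisfiable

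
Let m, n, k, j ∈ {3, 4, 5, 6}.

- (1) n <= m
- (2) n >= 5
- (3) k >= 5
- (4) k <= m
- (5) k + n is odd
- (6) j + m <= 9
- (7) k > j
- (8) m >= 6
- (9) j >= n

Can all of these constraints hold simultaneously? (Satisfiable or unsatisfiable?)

From constraints 2 and 9: j ≥ n ≥ 5. From constraints 3 and 4: m ≥ k ≥ 5. Hence j + m ≥ 10. But constraint 6 requires j + m ≤ 9, and 9 < 10. Contradiction.

Unsatisfiable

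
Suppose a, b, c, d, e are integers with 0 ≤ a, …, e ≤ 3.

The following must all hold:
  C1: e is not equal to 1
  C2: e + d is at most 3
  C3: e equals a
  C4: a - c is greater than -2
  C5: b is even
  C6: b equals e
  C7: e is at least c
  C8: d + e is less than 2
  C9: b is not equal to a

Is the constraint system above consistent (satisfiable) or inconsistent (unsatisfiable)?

Unsatisfiable

From constraints 3 and 6, b = e = a, so b = a. But constraint 9 says b ≠ a. Contradiction.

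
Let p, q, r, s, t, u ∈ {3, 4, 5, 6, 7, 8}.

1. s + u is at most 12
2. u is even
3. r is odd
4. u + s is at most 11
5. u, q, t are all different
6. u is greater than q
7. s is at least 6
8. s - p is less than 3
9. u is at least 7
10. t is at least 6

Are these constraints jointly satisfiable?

From constraint 7: s ≥ 6. From constraint 9: u ≥ 7. Hence s + u ≥ 13. But constraint 1 requires s + u ≤ 12, and 12 < 13. Contradiction.

Unsatisfiable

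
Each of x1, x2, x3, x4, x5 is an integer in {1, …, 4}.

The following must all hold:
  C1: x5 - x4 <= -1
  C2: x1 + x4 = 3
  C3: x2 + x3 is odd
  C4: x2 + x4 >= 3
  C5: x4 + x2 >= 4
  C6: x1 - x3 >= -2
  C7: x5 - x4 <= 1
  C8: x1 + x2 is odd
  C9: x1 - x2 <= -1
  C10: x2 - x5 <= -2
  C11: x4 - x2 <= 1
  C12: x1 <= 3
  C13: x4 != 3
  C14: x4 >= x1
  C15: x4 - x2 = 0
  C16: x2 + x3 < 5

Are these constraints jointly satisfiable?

Unsatisfiable

Constraints 1, 10, and 11 give x5 − x2 ≥ 2, x2 − x4 ≥ -1, x4 − x5 ≥ 1.
Adding all 3 inequalities: the left sides telescope to 0, and the right sides sum to 2 + (-1) + 1 = 2. So 0 ≥ 2, which is false.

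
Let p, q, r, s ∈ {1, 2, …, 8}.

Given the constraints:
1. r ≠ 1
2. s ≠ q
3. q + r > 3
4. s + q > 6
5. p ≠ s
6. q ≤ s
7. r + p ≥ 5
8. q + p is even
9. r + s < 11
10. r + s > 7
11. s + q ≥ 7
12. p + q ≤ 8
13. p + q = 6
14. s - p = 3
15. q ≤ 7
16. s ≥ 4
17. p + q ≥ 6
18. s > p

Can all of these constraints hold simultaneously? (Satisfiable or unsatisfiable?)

Setting (p, q, r, s) = (3, 3, 3, 6) satisfies everything: constraint 3: q + r = 6; constraint 4: s + q = 9, and the others follow.

Satisfiable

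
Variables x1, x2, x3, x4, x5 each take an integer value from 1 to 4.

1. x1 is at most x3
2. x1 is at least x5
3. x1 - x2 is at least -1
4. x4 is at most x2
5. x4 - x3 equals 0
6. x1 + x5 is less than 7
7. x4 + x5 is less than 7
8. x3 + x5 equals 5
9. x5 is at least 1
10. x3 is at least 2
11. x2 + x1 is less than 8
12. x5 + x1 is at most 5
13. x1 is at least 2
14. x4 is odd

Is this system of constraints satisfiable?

The assignment x1 = 3, x2 = 3, x3 = 3, x4 = 3, x5 = 2 works:
  constraint 3 holds since x1 - x2 = 0.
  constraint 5 holds since x4 - x3 = 0.
  constraint 6 holds since x1 + x5 = 5.
The rest check out directly.

Satisfiable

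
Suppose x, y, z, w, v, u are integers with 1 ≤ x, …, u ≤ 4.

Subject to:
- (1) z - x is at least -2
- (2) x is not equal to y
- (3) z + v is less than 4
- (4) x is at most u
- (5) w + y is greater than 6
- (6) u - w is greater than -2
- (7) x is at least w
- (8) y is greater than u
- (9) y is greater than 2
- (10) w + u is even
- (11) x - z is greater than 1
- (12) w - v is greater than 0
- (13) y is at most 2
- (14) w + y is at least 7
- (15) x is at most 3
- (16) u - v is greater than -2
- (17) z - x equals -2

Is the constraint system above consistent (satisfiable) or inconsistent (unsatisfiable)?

From constraints 7 and 15: w ≤ x ≤ 3. From constraint 13: y ≤ 2. Hence w + y ≤ 5. But constraint 14 requires w + y ≥ 7, and 7 > 5. Contradiction.

Unsatisfiable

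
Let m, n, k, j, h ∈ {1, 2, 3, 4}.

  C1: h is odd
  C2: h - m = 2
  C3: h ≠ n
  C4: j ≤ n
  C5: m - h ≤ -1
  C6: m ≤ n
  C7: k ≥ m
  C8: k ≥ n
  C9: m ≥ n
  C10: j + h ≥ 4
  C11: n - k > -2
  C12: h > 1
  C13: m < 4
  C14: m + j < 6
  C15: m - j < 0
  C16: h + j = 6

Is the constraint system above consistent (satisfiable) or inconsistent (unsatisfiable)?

Unsatisfiable

Constraints 4, 9, and 15 give j ≤ n, n ≤ m, m < j. Chaining: j ≤ n ≤ m < j, which forces j < j — impossible.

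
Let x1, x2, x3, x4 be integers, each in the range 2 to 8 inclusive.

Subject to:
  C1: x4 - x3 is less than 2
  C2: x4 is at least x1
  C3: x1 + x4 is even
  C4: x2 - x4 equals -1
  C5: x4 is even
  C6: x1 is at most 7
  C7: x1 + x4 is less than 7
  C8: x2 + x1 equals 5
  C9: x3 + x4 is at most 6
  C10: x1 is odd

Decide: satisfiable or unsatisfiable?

Unsatisfiable

Constraint 10 makes x1 odd and constraint 5 makes x4 even, so x1 + x4 must be odd. Constraint 3 says x1 + x4 is even — contradiction.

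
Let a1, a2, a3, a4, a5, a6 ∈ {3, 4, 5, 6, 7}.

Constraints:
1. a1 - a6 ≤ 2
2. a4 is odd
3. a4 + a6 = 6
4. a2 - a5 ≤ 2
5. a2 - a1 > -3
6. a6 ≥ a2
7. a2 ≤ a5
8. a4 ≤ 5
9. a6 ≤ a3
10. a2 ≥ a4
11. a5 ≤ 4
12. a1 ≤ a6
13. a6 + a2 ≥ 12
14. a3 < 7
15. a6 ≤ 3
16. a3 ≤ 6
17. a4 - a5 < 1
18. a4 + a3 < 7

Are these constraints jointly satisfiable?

Unsatisfiable

From constraints 9 and 16: a6 ≤ a3 ≤ 6. From constraints 7 and 11: a2 ≤ a5 ≤ 4. Hence a6 + a2 ≤ 10. But constraint 13 requires a6 + a2 ≥ 12, and 12 > 10. Contradiction.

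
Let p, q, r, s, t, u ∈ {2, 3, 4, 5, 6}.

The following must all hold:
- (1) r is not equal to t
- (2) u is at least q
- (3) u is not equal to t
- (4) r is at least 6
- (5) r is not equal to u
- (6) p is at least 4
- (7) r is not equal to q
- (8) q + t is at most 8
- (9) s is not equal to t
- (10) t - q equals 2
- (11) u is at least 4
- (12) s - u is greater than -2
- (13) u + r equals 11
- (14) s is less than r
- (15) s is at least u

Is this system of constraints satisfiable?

Setting (p, q, r, s, t, u) = (6, 2, 6, 5, 4, 5) satisfies everything: constraint 8: q + t = 6; constraint 10: t - q = 2; constraint 12: s - u = 0, and the others follow.

Satisfiable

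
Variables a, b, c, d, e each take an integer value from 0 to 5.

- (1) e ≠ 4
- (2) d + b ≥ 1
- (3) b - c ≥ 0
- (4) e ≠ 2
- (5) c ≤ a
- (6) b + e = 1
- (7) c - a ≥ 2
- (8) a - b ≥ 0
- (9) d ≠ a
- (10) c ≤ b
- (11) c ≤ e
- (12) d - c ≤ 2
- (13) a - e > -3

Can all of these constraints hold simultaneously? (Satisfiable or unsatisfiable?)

Constraints 3, 7, and 8 give b − c ≥ 0, c − a ≥ 2, a − b ≥ 0.
Adding all 3 inequalities: the left sides telescope to 0, and the right sides sum to 0 + 2 + 0 = 2. So 0 ≥ 2, which is false.

Unsatisfiable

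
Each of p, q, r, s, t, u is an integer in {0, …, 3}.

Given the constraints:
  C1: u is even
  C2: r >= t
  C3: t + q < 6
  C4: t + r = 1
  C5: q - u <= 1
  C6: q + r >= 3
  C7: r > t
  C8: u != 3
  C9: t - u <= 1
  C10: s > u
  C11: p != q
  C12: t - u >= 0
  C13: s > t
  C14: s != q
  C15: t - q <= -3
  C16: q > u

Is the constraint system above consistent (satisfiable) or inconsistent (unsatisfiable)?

Unsatisfiable

Constraints 5, 12, and 15 give t − u ≥ 0, u − q ≥ -1, q − t ≥ 3.
Adding all 3 inequalities: the left sides telescope to 0, and the right sides sum to 0 + (-1) + 3 = 2. So 0 ≥ 2, which is false.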